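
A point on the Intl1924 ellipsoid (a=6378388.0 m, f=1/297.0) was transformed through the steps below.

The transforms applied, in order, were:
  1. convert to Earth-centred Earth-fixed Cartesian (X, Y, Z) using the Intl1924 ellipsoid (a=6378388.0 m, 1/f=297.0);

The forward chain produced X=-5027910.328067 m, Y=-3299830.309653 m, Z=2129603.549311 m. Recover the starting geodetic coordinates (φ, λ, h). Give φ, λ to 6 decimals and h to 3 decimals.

start: X=-5027910.3281, Y=-3299830.3097, Z=2129603.5493 m
→ geod (Bowring, a=6378388.000): φ=19.62115300°, λ=-146.72300800°, h=3982.2040 m

φ=19.621153°, λ=-146.723008°, h=3982.204 m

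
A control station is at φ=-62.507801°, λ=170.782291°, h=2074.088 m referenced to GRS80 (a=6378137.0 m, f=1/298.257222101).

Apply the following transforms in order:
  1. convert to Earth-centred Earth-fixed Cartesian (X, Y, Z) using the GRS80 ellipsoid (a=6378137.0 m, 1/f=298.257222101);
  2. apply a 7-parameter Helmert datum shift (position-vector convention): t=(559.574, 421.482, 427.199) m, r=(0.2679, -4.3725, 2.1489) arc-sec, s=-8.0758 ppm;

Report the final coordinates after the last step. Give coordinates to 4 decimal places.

X=-2914237.6643 m, Y=473435.7502 m, Z=-5636291.1693 m

start: φ=-62.507801°, λ=170.782291°, h=2074.088 m
→ ECEF (a=6378137.000, f=1/298.257222101): X=-2914935.3391, Y=473041.1354, Z=-5636702.7118
→ Helmert 7p (PV): X=-2914237.6643, Y=473435.7502, Z=-5636291.1693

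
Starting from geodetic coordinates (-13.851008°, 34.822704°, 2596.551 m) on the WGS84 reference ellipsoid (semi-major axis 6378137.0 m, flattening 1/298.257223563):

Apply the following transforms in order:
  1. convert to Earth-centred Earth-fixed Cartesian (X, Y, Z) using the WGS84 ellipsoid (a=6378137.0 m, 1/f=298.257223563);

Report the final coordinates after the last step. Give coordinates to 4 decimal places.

start: φ=-13.851008°, λ=34.822704°, h=2596.551 m
→ ECEF (a=6378137.000, f=1/298.257223563): X=5086750.7664, Y=3538374.0497, Z=-1517603.6560

X=5086750.7664 m, Y=3538374.0497 m, Z=-1517603.6560 m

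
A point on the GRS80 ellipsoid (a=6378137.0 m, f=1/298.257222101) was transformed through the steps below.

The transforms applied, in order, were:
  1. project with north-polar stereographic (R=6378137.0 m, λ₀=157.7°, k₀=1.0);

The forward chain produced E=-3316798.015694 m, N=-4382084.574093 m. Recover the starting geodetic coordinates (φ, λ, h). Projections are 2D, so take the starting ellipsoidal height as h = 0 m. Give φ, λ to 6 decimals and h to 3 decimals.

start: E=-3316798.0157, N=-4382084.5741 m
→ stereo⁻¹: φ=43.38423800°, λ=120.57793600°

φ=43.384238°, λ=120.577936°, h=0.000 m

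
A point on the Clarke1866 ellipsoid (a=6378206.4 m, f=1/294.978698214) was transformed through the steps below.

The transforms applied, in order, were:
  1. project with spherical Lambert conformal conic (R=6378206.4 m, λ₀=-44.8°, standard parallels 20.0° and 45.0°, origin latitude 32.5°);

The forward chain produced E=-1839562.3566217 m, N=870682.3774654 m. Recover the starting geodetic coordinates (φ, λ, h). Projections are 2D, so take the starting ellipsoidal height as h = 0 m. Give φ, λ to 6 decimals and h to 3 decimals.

φ=38.755236°, λ=-66.538793°, h=0.000 m

start: E=-1839562.3566, N=870682.3775 m
→ lcc⁻¹: φ=38.75523600°, λ=-66.53879300°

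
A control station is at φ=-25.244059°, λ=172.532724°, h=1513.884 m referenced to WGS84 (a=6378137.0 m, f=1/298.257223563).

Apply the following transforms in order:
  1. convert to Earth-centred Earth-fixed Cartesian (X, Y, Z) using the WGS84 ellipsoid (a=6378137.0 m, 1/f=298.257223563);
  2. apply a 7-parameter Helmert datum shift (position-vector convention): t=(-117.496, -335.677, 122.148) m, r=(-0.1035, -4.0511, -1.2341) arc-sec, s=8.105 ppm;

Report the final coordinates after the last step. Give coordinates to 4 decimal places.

X=-5725044.7849 m, Y=750079.5786 m, Z=-2704210.8166 m

start: φ=-25.244059°, λ=172.532724°, h=1513.884 m
→ ECEF (a=6378137.000, f=1/298.257223563): X=-5724938.4895, Y=750376.2777, Z=-2704198.2302
→ Helmert 7p (PV): X=-5725044.7849, Y=750079.5786, Z=-2704210.8166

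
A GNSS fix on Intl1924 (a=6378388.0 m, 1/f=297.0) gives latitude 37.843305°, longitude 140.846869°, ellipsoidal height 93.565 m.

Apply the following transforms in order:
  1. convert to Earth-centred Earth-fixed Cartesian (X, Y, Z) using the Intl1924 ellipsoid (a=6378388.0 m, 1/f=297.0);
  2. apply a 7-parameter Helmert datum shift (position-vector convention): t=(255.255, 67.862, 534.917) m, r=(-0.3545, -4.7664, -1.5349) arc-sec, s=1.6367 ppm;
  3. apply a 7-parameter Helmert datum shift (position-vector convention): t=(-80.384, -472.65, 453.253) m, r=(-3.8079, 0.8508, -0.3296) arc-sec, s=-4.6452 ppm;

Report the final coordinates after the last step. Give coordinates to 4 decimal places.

start: φ=37.843305°, λ=140.846869°, h=93.565 m
→ ECEF (a=6378388.000, f=1/297.0): X=-3910974.9038, Y=3184389.5522, Z=3891844.4594
→ Helmert 7p (PV): X=-3910792.2870, Y=3184498.4181, Z=3892289.8977
→ Helmert 7p (PV): X=-3910833.3611, Y=3184089.0807, Z=3892682.4119

X=-3910833.3611 m, Y=3184089.0807 m, Z=3892682.4119 m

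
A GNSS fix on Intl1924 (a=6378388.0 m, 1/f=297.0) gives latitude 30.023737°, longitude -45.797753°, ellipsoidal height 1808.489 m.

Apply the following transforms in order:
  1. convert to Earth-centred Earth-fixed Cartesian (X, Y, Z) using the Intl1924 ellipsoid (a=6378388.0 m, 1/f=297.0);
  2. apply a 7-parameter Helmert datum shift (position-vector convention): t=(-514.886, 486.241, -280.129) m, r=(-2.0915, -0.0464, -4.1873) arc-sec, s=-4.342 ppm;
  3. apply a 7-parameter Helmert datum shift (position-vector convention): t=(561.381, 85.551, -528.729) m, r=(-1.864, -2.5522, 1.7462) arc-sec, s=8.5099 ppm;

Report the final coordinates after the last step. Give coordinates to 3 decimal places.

X=3854578.098 m, Y=-3962893.146 m, Z=3172931.806 m

start: φ=30.023737°, λ=-45.797753°, h=1808.489 m
→ ECEF (a=6378388.000, f=1/297.0): X=3854602.4325, Y=-3963463.6574, Z=3173602.8822
→ Helmert 7p (PV): X=3853989.6355, Y=-3963006.2776, Z=3173350.0294
→ Helmert 7p (PV): X=3854578.0984, Y=-3962893.1464, Z=3172931.8064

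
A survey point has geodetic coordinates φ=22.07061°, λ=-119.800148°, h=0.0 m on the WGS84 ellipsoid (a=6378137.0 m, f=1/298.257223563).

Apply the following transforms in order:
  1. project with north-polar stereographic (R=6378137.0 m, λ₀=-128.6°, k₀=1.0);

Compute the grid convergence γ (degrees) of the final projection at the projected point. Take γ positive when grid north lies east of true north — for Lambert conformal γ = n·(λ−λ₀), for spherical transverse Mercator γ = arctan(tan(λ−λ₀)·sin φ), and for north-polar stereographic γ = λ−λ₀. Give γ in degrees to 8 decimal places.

start: φ=22.070610°, λ=-119.800148°, h=0.000 m
→ into stereo (λ₀=-128.6°): φ=22.07061000°, λ−λ₀=8.79985200°
convergence γ = 8.79985200°

8.79985200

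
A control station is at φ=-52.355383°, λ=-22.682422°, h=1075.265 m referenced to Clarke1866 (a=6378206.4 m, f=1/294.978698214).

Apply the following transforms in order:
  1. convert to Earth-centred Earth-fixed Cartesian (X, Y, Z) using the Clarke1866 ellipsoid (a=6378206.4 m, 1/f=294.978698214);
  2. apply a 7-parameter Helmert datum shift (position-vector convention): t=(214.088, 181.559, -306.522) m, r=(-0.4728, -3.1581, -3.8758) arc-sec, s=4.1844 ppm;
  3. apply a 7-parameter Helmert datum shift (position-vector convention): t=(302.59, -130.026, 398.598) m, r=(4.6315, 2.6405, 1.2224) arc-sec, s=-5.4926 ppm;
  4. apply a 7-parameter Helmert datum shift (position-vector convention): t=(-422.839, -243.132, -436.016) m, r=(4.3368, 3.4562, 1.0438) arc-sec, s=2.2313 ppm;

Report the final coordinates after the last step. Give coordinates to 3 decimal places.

start: φ=-52.355383°, λ=-22.682422°, h=1075.265 m
→ ECEF (a=6378206.400, f=1/294.978698214): X=3602525.7017, Y=-1505670.6820, Z=-5027699.8313
→ Helmert 7p (PV): X=3602803.5507, Y=-1505574.6411, Z=-5027968.7818
→ Helmert 7p (PV): X=3603030.9093, Y=-1505562.1480, Z=-5027622.4944
→ Helmert 7p (PV): X=3602539.4849, Y=-1505684.6982, Z=-5028161.7567

X=3602539.485 m, Y=-1505684.698 m, Z=-5028161.757 m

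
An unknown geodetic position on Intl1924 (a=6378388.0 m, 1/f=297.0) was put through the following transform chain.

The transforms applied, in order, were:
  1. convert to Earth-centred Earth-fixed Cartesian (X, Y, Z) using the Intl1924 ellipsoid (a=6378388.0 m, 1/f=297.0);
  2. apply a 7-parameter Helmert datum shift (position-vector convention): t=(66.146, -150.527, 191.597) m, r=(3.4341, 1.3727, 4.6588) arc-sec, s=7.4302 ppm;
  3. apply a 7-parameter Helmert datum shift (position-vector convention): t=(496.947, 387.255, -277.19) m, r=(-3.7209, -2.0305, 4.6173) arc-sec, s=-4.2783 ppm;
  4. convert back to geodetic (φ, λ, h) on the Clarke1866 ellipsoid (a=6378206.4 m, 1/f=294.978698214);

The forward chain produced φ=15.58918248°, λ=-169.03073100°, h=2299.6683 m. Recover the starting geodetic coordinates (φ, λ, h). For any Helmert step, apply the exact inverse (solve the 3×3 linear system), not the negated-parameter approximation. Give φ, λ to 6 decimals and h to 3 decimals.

φ=15.587958°, λ=-169.032109°, h=2686.303 m

start: φ=15.589182°, λ=-169.030731°, h=2299.668 m
→ ECEF (a=6378206.400, f=1/294.978698214): X=-6034975.8027, Y=-1169721.6073, Z=1703498.5793
→ Helmert⁻¹: X=-6035507.9898, Y=-1170009.4977, Z=1703821.3667
→ Helmert⁻¹: X=-6035567.0472, Y=-1169685.5930, Z=1703596.4187
→ geod (Bowring, a=6378388.000): φ=15.58795800°, λ=-169.03210900°, h=2686.3030 m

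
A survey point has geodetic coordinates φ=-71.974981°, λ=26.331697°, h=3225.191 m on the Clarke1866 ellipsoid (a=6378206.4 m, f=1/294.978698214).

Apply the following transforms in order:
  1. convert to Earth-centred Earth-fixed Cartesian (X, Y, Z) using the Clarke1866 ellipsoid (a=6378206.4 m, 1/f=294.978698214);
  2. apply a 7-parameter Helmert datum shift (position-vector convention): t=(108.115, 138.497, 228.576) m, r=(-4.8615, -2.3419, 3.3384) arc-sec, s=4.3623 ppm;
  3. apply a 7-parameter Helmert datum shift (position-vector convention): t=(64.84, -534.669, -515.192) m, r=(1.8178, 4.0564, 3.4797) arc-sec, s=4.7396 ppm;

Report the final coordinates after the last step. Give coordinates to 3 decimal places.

start: φ=-71.974981°, λ=26.331697°, h=3225.191 m
→ ECEF (a=6378206.400, f=1/294.978698214): X=1775174.5924, Y=878568.2018, Z=-6045707.9329
→ Helmert 7p (PV): X=1775344.8740, Y=878596.7696, Z=-6045506.2822
→ Helmert 7p (PV): X=1775284.4149, Y=878149.4940, Z=-6046077.2985

X=1775284.415 m, Y=878149.494 m, Z=-6046077.298 m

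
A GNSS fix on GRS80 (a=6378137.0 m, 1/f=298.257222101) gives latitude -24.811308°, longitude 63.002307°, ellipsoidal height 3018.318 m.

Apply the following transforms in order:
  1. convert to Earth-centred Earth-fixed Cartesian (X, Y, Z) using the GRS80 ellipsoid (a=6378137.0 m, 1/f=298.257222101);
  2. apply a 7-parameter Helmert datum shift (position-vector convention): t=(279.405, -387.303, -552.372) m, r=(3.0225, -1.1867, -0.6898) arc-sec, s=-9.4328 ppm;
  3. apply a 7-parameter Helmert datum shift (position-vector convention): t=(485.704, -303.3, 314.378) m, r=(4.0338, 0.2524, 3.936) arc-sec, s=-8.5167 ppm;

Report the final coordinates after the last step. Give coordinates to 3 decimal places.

start: φ=-24.811308°, λ=63.002307°, h=3018.318 m
→ ECEF (a=6378137.000, f=1/298.257222101): X=2630919.4649, Y=5163984.1930, Z=-2661383.1651
→ Helmert 7p (PV): X=2631206.6340, Y=5163578.3790, Z=-2661819.6269
→ Helmert 7p (PV): X=2631568.1397, Y=5163333.3666, Z=-2661384.8184

X=2631568.140 m, Y=5163333.367 m, Z=-2661384.818 m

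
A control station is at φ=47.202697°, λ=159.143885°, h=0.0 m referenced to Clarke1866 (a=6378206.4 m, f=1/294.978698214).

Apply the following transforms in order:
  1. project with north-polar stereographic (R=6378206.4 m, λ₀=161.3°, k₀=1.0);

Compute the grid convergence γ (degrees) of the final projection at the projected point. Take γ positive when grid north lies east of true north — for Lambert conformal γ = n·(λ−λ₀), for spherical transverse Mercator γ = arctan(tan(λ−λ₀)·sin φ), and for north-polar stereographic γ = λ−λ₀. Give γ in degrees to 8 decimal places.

start: φ=47.202697°, λ=159.143885°, h=0.000 m
→ into stereo (λ₀=161.3°): φ=47.20269700°, λ−λ₀=-2.15611500°
convergence γ = -2.15611500°

-2.15611500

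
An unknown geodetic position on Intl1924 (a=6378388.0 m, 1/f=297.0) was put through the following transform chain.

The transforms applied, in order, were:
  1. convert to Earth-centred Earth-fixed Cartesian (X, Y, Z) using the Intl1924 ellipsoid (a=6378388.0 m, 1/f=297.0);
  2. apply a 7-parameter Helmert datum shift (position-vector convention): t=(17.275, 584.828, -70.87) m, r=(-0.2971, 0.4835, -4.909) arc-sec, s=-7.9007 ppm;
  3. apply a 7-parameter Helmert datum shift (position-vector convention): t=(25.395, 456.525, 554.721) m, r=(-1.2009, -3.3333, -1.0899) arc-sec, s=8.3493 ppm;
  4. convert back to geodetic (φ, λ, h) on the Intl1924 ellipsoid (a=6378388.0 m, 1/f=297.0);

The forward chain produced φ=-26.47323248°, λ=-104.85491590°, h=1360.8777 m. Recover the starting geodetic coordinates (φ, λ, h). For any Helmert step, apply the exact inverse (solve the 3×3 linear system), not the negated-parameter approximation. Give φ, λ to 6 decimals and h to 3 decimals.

φ=-26.473248°, λ=-104.851418°, h=2484.571 m

start: φ=-26.473232°, λ=-104.854916°, h=1360.878 m
→ ECEF (a=6378388.000, f=1/297.0): X=-1465066.0368, Y=-5523610.5132, Z=-2826735.7737
→ Helmert⁻¹: X=-1465095.7002, Y=-5524012.1973, Z=-2827275.3741
→ Helmert⁻¹: X=-1464986.4390, Y=-5524671.4675, Z=-2827238.2329
→ geod (Bowring, a=6378388.000): φ=-26.47324800°, λ=-104.85141800°, h=2484.5710 m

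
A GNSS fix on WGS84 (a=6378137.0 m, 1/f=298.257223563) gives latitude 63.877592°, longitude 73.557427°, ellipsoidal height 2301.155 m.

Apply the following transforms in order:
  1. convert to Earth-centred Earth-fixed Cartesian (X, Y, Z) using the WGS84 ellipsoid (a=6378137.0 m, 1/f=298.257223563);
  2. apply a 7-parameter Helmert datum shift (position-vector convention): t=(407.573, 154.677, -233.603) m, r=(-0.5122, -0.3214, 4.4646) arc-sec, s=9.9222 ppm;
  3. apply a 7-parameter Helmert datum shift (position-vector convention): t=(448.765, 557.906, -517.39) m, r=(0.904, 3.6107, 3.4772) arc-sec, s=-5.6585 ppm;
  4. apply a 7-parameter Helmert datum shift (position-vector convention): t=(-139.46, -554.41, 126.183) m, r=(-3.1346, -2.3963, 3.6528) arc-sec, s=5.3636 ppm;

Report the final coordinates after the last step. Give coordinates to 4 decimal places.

start: φ=63.877592°, λ=73.557427°, h=2301.155 m
→ ECEF (a=6378137.000, f=1/298.257223563): X=797322.2197, Y=2701655.3790, Z=5705786.1050
→ Helmert 7p (PV): X=797670.3352, Y=2701868.2894, Z=5705603.6494
→ Helmert 7p (PV): X=798168.9159, Y=2702399.3480, Z=5705051.8525
→ Helmert 7p (PV): X=797919.5999, Y=2701960.2676, Z=5705176.8394

X=797919.5999 m, Y=2701960.2676 m, Z=5705176.8394 m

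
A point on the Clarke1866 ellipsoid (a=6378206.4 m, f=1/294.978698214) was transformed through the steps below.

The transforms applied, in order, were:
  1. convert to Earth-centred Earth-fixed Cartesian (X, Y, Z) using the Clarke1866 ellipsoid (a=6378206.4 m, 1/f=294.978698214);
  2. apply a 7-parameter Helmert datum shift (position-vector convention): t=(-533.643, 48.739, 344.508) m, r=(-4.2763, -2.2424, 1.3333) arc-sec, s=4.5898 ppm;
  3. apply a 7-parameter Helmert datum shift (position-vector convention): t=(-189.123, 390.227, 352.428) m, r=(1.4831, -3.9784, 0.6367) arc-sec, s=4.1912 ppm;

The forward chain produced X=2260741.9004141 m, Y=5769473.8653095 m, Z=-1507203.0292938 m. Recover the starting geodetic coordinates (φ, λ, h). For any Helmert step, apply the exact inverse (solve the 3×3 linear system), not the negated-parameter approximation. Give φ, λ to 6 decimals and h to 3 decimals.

φ=-13.766605°, λ=68.594708°, h=236.072 m

start: X=2260741.9004, Y=5769473.8653, Z=-1507203.0293 m
→ Helmert⁻¹: X=2260910.2764, Y=5769041.6397, Z=-1507634.2279
→ Helmert⁻¹: X=2261454.4379, Y=5768983.0657, Z=-1507876.7968
→ geod (Bowring, a=6378206.400): φ=-13.76660500°, λ=68.59470800°, h=236.0720 m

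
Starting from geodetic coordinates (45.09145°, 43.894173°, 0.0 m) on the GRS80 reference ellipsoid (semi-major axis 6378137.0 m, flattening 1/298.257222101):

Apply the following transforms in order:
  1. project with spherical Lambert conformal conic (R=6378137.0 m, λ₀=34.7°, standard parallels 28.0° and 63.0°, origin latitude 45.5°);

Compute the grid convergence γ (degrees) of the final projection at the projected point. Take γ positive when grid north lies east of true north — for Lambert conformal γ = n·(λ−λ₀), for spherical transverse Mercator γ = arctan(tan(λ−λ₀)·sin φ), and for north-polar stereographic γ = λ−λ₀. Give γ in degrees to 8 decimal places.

6.66655218

start: φ=45.091450°, λ=43.894173°, h=0.000 m
→ into lcc (λ₀=34.7°): φ=45.09145000°, λ−λ₀=9.19417300°
convergence γ = 6.66655218°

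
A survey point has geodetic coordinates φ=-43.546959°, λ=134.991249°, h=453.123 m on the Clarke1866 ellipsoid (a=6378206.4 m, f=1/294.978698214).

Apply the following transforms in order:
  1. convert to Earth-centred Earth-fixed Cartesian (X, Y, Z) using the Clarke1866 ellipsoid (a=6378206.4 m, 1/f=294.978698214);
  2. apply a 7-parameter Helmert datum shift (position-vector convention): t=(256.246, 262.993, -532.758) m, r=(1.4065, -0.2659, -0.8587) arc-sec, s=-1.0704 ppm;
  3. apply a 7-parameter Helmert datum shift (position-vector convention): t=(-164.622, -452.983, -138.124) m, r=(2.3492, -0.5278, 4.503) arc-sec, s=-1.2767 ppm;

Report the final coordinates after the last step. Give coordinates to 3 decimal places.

start: φ=-43.546959°, λ=134.991249°, h=453.123 m
→ ECEF (a=6378206.400, f=1/294.978698214): X=-3273941.7391, Y=3274941.9748, Z=-4371854.9150
→ Helmert 7p (PV): X=-3273662.7190, Y=3275244.9032, Z=-4372364.8824
→ Helmert 7p (PV): X=-3273883.4756, Y=3274766.0688, Z=-4372468.4985

X=-3273883.476 m, Y=3274766.069 m, Z=-4372468.498 m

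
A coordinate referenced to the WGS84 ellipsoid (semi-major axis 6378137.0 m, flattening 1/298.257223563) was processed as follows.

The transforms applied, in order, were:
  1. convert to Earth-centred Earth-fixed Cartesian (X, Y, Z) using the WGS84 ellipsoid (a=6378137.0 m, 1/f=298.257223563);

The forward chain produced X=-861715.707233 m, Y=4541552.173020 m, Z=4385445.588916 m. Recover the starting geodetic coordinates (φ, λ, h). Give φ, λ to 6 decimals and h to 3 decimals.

start: X=-861715.7072, Y=4541552.1730, Z=4385445.5889 m
→ geod (Bowring, a=6378137.000): φ=43.68412000°, λ=100.74360800°, h=3862.6160 m

φ=43.684120°, λ=100.743608°, h=3862.616 m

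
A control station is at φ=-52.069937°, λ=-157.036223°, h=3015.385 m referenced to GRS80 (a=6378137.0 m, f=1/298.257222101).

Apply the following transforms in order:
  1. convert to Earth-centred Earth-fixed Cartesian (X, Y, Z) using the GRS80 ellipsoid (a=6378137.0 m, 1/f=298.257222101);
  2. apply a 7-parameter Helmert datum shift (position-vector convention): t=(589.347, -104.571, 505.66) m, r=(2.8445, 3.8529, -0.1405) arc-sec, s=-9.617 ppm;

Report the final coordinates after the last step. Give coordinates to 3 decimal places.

start: φ=-52.069937°, λ=-157.036223°, h=3015.385 m
→ ECEF (a=6378137.000, f=1/298.257222101): X=-3619179.3427, Y=-1533550.8625, Z=-5009968.9463
→ Helmert 7p (PV): X=-3618649.8169, Y=-1533569.1307, Z=-5009368.6502

X=-3618649.817 m, Y=-1533569.131 m, Z=-5009368.650 m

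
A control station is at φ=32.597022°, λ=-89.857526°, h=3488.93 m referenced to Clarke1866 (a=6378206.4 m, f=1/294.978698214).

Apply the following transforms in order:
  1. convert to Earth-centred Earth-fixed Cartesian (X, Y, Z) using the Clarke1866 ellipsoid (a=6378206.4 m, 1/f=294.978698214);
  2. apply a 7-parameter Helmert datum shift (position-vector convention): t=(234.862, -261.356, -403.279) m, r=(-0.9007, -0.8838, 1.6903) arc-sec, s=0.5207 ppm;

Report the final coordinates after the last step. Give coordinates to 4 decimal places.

start: φ=32.597022°, λ=-89.857526°, h=3488.930 m
→ ECEF (a=6378206.400, f=1/294.978698214): X=13382.4358, Y=-5381722.3664, Z=3418090.8249
→ Helmert 7p (PV): X=13646.7612, Y=-5381971.4892, Z=3417712.8835

X=13646.7612 m, Y=-5381971.4892 m, Z=3417712.8835 m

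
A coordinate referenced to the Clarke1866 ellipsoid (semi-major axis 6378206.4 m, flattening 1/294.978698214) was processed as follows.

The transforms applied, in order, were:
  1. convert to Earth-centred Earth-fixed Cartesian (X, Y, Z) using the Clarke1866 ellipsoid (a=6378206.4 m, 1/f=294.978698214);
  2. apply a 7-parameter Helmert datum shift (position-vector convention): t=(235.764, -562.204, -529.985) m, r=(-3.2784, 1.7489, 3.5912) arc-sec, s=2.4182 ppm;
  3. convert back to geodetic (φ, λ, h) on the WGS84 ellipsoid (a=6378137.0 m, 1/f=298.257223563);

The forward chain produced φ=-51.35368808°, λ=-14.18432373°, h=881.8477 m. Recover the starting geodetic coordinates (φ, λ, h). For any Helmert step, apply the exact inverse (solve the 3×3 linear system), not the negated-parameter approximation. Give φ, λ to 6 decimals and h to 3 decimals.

φ=-51.355125°, λ=-14.177082°, h=299.208 m

start: φ=-51.353688°, λ=-14.184324°, h=881.848 m
→ ECEF (a=6378137.000, f=1/298.257223563): X=3870221.5967, Y=-978189.9944, Z=-4958901.5572
→ Helmert⁻¹: X=3870001.4948, Y=-977613.9969, Z=-4958342.3068
→ geod (Bowring, a=6378206.400): φ=-51.35512500°, λ=-14.17708200°, h=299.2080 m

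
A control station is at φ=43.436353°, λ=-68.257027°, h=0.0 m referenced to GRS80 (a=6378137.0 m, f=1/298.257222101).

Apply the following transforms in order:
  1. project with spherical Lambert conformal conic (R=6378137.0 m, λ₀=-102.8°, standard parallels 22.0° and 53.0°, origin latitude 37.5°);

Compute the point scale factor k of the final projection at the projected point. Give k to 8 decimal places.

0.96781326

start: φ=43.436353°, λ=-68.257027°, h=0.000 m
→ into lcc (λ₀=-102.8°): φ=43.43635300°, λ−λ₀=34.54297300°
scale k = 0.96781326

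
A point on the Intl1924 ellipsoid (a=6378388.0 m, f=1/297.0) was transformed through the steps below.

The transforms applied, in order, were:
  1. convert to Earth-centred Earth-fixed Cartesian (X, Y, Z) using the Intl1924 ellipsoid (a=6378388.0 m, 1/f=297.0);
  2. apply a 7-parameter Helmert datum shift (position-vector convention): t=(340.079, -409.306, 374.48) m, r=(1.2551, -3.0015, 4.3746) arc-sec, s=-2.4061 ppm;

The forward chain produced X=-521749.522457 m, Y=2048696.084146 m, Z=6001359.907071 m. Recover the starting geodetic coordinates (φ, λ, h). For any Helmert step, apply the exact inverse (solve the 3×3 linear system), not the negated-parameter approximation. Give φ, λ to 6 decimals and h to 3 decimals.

start: X=-521749.5225, Y=2048696.0841, Z=6001359.9071 m
→ Helmert⁻¹: X=-521960.0732, Y=2049157.9060, Z=6000994.9926
→ geod (Bowring, a=6378388.000): φ=70.70966900°, λ=104.29045000°, h=3385.7580 m

φ=70.709669°, λ=104.290450°, h=3385.758 m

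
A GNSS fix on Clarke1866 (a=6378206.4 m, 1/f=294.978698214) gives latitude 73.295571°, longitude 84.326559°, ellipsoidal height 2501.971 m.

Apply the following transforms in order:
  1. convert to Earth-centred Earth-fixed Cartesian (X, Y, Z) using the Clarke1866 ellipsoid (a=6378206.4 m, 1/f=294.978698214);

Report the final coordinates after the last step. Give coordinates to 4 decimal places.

start: φ=73.295571°, λ=84.326559°, h=2501.971 m
→ ECEF (a=6378206.400, f=1/294.978698214): X=181875.3679, Y=1830742.6460, Z=6089020.8952

X=181875.3679 m, Y=1830742.6460 m, Z=6089020.8952 m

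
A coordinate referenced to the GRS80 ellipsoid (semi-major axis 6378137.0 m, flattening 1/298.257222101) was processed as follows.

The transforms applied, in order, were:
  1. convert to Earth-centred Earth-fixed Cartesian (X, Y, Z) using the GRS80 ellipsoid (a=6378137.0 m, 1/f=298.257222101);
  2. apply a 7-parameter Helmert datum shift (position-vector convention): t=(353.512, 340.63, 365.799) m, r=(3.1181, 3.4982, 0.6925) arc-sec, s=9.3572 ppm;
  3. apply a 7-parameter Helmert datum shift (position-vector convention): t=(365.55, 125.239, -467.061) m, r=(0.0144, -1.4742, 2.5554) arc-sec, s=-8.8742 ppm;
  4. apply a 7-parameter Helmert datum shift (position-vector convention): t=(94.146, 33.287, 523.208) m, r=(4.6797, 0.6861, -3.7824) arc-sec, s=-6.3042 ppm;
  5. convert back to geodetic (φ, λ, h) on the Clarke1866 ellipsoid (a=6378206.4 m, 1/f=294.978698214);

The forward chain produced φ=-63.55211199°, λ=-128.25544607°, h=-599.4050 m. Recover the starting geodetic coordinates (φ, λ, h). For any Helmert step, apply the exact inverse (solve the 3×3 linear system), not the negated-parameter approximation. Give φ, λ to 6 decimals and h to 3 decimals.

φ=-63.543666°, λ=-128.258062°, h=92.737 m

start: φ=-63.552112°, λ=-128.255446°, h=-599.405 m
→ ECEF (a=6378206.400, f=1/294.978698214): X=-1763528.6132, Y=-2236588.0834, Z=-5686922.9937
→ Helmert⁻¹: X=-1763573.9418, Y=-2236796.8459, Z=-5687437.1749
→ Helmert⁻¹: X=-1764023.5043, Y=-2236920.4786, Z=-5687007.8178
→ Helmert⁻¹: X=-1764271.5628, Y=-2237320.2261, Z=-5687316.4995
→ geod (Bowring, a=6378137.000): φ=-63.54366600°, λ=-128.25806200°, h=92.7370 m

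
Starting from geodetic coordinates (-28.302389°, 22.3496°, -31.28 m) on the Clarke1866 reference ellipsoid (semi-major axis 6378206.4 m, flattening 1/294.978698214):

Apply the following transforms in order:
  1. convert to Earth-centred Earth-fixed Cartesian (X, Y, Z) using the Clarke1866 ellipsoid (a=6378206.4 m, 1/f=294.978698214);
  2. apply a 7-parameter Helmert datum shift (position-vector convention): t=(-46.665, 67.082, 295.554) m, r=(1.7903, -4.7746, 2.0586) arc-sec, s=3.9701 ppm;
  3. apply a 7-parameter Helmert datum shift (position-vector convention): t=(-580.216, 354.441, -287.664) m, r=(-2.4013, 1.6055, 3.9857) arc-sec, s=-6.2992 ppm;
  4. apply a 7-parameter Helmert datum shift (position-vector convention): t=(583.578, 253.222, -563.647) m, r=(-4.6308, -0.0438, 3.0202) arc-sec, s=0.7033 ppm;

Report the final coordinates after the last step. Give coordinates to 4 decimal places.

start: φ=-28.302389°, λ=22.349600°, h=-31.280 m
→ ECEF (a=6378206.400, f=1/294.978698214): X=5197821.2014, Y=2137040.2435, Z=-3005870.5850
→ Helmert 7p (PV): X=5197843.4236, Y=2137193.7760, Z=-3005448.0966
→ Helmert 7p (PV): X=5197165.7748, Y=2137600.2042, Z=-3005782.1675
→ Helmert 7p (PV): X=5197722.3468, Y=2137863.5462, Z=-3006394.8157

X=5197722.3468 m, Y=2137863.5462 m, Z=-3006394.8157 m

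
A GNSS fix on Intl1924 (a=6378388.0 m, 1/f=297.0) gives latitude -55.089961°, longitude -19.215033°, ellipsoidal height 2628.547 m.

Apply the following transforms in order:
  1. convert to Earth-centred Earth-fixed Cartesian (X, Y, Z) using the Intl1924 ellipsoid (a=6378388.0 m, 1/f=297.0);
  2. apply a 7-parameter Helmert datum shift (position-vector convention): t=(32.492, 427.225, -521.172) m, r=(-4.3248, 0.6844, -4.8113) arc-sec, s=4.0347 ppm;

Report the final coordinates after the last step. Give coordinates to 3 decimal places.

X=3456167.371 m, Y=-1204348.805 m, Z=-5209911.674 m

start: φ=-55.089961°, λ=-19.215033°, h=2628.547 m
→ ECEF (a=6378388.000, f=1/297.0): X=3456166.3175, Y=-1204581.3248, Z=-5209383.2725
→ Helmert 7p (PV): X=3456167.3710, Y=-1204348.8050, Z=-5209911.6738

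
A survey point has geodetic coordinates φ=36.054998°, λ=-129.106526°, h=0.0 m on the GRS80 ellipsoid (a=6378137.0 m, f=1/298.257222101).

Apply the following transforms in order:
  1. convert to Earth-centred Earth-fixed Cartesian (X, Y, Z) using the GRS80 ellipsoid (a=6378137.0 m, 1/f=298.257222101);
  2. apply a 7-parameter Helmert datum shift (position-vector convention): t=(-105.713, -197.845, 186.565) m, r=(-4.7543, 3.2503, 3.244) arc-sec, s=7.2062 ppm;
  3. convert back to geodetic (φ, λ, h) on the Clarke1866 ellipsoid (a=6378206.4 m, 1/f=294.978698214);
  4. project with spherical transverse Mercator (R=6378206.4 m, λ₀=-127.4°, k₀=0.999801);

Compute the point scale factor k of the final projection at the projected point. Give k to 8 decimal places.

1.00009043

start: φ=36.054998°, λ=-129.106526°, h=0.000 m
→ ECEF (a=6378137.000, f=1/298.257222101): X=-3256263.0223, Y=-4005898.4184, Z=3733127.0210
→ Helmert 7p (PV): X=-3256270.3713, Y=-4006090.2962, Z=3733484.1345
→ geod (Bowring, a=6378206.400): φ=36.05882379°, λ=-129.10524606°, h=347.1511 m
→ into tm (λ₀=-127.4°): φ=36.05882379°, λ−λ₀=-1.70524606°
scale k = 1.00009043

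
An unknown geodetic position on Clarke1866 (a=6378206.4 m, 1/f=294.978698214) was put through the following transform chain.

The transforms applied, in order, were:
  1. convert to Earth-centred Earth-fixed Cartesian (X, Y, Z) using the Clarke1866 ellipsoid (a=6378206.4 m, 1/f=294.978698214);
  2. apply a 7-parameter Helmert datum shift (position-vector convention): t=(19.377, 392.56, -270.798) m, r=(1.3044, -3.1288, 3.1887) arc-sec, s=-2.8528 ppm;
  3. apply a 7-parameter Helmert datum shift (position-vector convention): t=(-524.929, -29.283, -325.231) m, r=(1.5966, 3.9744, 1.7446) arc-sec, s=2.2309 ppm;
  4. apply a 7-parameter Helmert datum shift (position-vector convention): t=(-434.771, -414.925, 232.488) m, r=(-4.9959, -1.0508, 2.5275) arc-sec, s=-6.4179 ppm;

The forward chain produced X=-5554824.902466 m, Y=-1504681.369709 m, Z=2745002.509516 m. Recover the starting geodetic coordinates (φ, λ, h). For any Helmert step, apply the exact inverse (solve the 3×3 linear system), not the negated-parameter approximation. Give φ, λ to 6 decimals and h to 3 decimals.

φ=25.657968°, λ=-164.843379°, h=1331.535 m

start: X=-5554824.9025, Y=-1504681.3697, Z=2745002.5095 m
→ Helmert⁻¹: X=-5554430.2290, Y=-1504274.5176, Z=2744779.4992
→ Helmert⁻¹: X=-5553958.5242, Y=-1504173.6553, Z=2745003.2331
→ Helmert⁻¹: X=-5553975.3593, Y=-1504467.2857, Z=2745375.6244
→ geod (Bowring, a=6378206.400): φ=25.65796800°, λ=-164.84337900°, h=1331.5350 m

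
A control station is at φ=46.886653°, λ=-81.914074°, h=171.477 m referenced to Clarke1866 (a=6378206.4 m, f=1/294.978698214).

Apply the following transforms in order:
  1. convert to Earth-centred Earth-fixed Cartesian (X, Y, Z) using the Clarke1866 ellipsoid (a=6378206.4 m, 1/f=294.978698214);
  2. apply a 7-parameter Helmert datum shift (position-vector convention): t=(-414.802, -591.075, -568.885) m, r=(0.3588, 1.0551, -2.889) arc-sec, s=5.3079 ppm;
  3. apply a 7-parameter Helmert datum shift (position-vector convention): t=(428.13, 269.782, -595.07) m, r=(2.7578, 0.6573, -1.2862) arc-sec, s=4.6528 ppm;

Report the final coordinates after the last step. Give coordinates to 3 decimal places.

start: φ=46.886653°, λ=-81.914074°, h=171.477 m
→ ECEF (a=6378206.400, f=1/294.978698214): X=614274.2365, Y=-4323729.1372, Z=4633083.1332
→ Helmert 7p (PV): X=613825.8350, Y=-4324359.8252, Z=4632528.1767
→ Helmert 7p (PV): X=614244.6181, Y=-4324175.9293, Z=4631894.8871

X=614244.618 m, Y=-4324175.929 m, Z=4631894.887 m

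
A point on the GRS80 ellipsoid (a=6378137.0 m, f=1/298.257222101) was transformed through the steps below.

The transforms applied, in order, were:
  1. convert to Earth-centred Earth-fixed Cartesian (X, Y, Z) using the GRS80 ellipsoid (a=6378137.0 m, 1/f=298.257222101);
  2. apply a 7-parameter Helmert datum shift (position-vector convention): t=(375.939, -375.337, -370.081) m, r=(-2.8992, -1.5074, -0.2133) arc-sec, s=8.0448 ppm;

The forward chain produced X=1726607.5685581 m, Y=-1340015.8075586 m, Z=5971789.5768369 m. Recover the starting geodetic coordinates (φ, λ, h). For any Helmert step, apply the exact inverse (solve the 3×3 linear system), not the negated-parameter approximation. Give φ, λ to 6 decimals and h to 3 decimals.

start: X=1726607.5686, Y=-1340015.8076, Z=5971789.5768 m
→ Helmert⁻¹: X=1726262.7723, Y=-1339711.8502, Z=5972080.1671
→ geod (Bowring, a=6378137.000): φ=70.02671900°, λ=-37.81419600°, h=22.6730 m

φ=70.026719°, λ=-37.814196°, h=22.673 m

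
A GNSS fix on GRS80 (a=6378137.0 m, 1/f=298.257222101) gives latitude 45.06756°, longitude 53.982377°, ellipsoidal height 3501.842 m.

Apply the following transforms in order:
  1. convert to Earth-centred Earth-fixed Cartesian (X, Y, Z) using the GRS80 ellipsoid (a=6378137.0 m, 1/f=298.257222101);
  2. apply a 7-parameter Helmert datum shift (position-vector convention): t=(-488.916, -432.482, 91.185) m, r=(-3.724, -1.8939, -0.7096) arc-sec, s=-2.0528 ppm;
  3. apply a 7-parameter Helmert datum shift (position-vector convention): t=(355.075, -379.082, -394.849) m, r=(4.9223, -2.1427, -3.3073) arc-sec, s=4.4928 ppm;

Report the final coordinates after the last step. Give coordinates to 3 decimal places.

X=2654683.711 m, Y=3650814.208 m, Z=4494913.866 m

start: φ=45.067560°, λ=53.982377°, h=3501.842 m
→ ECEF (a=6378137.000, f=1/298.257222101): X=2654827.9379, Y=3651694.6724, Z=4495133.4054
→ Helmert 7p (PV): X=2654304.8610, Y=3651326.7180, Z=4495173.8099
→ Helmert 7p (PV): X=2654683.7112, Y=3650814.2075, Z=4494913.8657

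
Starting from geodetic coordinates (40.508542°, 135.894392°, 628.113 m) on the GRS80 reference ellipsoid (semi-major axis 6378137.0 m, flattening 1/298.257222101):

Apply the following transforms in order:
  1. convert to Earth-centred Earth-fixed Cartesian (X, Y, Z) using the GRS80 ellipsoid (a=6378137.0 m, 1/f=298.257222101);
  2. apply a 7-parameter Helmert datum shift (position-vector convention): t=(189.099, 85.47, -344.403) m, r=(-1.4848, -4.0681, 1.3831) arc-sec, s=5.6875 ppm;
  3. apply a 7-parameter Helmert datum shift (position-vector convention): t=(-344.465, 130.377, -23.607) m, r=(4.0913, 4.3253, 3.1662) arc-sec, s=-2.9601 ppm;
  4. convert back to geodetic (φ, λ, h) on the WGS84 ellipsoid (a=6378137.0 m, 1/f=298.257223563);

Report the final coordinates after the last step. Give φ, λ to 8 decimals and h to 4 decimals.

start: φ=40.508542°, λ=135.894392°, h=628.113 m
→ ECEF (a=6378137.000, f=1/298.257222101): X=-3487390.6961, Y=3380178.6451, Z=4121489.1172
→ Helmert 7p (PV): X=-3487325.3848, Y=3380289.6239, Z=4121075.0416
→ Helmert 7p (PV): X=-3487624.9976, Y=3380274.7220, Z=4121179.4120
→ geod (Bowring, a=6378137.000): φ=40.50504652°, λ=135.89550185°, h=605.7093 m

φ=40.50504652°, λ=135.89550185°, h=605.7093 m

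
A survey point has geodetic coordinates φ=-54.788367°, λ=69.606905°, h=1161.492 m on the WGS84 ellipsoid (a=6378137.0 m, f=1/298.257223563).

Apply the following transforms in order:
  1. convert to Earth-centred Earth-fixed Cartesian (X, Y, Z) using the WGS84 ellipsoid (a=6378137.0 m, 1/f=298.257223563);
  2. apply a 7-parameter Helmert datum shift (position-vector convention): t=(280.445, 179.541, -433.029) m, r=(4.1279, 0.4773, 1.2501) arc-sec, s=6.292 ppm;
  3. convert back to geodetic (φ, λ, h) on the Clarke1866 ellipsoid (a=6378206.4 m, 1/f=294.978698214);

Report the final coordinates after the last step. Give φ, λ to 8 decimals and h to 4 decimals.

start: φ=-54.788367°, λ=69.606905°, h=1161.492 m
→ ECEF (a=6378137.000, f=1/298.257223563): X=1284607.2875, Y=3455479.4808, Z=-5188783.8131
→ Helmert 7p (PV): X=1284862.8656, Y=3455792.3911, Z=-5189183.3089
→ geod (Bowring, a=6378206.400): φ=-54.78964551°, λ=69.60487663°, h=1797.5978 m

φ=-54.78964551°, λ=69.60487663°, h=1797.5978 m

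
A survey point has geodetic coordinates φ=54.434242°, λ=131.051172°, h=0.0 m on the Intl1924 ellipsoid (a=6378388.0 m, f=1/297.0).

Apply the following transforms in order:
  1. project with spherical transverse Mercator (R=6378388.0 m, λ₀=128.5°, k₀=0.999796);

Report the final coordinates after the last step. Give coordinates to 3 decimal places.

start: φ=54.434242°, λ=131.051172°, h=0.000 m
→ tm (R=6378388.0, λ₀=128.5°): E=165137.2142, N=6061585.8148

E=165137.214 m, N=6061585.815 m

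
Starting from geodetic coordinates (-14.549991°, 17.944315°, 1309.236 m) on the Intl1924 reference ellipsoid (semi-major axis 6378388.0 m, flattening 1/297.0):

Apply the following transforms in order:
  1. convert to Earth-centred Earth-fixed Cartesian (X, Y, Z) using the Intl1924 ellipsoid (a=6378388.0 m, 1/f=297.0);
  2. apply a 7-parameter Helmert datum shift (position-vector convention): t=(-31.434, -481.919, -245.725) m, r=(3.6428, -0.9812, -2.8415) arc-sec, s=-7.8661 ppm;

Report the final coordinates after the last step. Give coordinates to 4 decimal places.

X=5875916.5873 m, Y=1902353.8950 m, Z=-1592473.9924 m

start: φ=-14.549991°, λ=17.944315°, h=1309.236 m
→ ECEF (a=6378388.000, f=1/297.0): X=5875960.4535, Y=1902903.6078, Z=-1592302.3508
→ Helmert 7p (PV): X=5875916.5873, Y=1902353.8950, Z=-1592473.9924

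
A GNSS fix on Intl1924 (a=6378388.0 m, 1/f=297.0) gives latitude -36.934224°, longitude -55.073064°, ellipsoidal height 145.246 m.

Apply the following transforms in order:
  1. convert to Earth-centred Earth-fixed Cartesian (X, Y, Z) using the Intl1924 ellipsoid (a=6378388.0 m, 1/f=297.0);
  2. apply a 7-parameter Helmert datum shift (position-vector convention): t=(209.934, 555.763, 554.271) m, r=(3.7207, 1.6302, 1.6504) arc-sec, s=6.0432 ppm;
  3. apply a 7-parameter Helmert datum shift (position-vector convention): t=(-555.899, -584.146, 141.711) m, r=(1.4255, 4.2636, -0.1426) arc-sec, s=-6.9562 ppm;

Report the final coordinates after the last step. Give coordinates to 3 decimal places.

start: φ=-36.934224°, λ=-55.073064°, h=145.246 m
→ ECEF (a=6378388.000, f=1/297.0): X=2922615.7728, Y=-4185277.0008, Z=-3811709.1302
→ Helmert 7p (PV): X=2922846.7311, Y=-4184654.3874, Z=-3811276.4894
→ Helmert 7p (PV): X=2922188.8267, Y=-4185185.1052, Z=-3811197.6027

X=2922188.827 m, Y=-4185185.105 m, Z=-3811197.603 m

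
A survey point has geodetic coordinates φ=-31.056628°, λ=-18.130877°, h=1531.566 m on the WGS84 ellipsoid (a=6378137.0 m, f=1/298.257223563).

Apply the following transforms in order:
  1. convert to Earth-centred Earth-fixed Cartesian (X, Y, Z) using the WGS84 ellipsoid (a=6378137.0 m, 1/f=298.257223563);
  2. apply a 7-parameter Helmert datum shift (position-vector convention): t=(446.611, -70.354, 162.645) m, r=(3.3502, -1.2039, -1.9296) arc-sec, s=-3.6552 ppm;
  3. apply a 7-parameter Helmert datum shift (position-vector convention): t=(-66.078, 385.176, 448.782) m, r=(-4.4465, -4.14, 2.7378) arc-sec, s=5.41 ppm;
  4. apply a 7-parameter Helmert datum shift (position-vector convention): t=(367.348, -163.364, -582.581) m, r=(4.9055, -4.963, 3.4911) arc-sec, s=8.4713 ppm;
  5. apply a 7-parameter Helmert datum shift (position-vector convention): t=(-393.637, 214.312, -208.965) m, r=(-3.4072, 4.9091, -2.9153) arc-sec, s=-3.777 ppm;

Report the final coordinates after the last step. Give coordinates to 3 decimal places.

X=5198952.907 m, Y=-1701826.554 m, Z=-3272132.110 m

start: φ=-31.056628°, λ=-18.130877°, h=1531.566 m
→ ECEF (a=6378137.000, f=1/298.257223563): X=5198468.1001, Y=-1702222.5967, Z=-3272063.6206
→ Helmert 7p (PV): X=5198898.8833, Y=-1702282.2146, Z=-3271886.3217
→ Helmert 7p (PV): X=5198949.1976, Y=-1701907.7746, Z=-3271314.1947
→ Helmert 7p (PV): X=5199468.1058, Y=-1701919.7605, Z=-3271839.8695
→ Helmert 7p (PV): X=5198952.9065, Y=-1701826.5541, Z=-3272132.1104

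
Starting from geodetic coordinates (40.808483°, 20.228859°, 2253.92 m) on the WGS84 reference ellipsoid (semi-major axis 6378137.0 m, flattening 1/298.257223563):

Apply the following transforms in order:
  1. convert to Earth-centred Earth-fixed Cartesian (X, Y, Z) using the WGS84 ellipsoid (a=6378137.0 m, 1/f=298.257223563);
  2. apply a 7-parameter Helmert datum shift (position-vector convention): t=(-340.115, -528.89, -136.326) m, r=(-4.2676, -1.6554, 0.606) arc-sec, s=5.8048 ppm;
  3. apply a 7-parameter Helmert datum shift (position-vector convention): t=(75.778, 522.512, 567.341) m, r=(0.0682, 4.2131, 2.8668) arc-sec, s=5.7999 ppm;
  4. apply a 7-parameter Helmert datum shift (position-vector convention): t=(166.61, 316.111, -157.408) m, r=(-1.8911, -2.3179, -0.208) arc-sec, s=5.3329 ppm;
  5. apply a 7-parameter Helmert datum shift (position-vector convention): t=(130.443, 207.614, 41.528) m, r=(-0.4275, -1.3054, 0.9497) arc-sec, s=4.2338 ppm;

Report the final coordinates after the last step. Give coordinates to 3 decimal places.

start: φ=40.808483°, λ=20.228859°, h=2253.920 m
→ ECEF (a=6378137.000, f=1/298.257223563): X=4537920.2649, Y=1672225.1393, Z=4147821.4882
→ Helmert 7p (PV): X=4537568.2896, Y=1671805.1071, Z=4147711.0609
→ Helmert 7p (PV): X=4537731.8695, Y=1672399.0104, Z=4148210.3275
→ Helmert 7p (PV): X=4537877.7495, Y=1672757.4965, Z=4148110.7013
→ Helmert 7p (PV): X=4537993.4506, Y=1673001.6836, Z=4148195.0439

X=4537993.451 m, Y=1673001.684 m, Z=4148195.044 m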